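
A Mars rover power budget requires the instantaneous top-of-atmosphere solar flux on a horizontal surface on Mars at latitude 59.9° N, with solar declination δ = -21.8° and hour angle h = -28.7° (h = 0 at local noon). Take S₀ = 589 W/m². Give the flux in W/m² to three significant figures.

cos θ_z = sin φ sin δ + cos φ cos δ cos h = -0.321289 + 0.408439 = 0.087150.
Flux = S₀ · cos θ_z = 589 × 0.087150 = 51.33 W/m².

51.3 W/m²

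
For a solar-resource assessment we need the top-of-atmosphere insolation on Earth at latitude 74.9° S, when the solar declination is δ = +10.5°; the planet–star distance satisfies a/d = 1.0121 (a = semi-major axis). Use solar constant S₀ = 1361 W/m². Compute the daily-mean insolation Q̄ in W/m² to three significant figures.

Q̄ ≈ 19.1 W/m²

cos H₀ = −tan(-74.9°) tan(+10.500°) = 0.6869, H₀ = 0.8136 rad.
Bracket: H₀ sin φ sin δ + cos φ cos δ sin H₀ = 0.8136×-0.96547×0.18224 + 0.26050×0.98325×0.72675 = -0.143151 + 0.186147 = 0.042996.
Inverse-square distance factor (a/d)² = 1.0121² = 1.024346.
Q̄ = (S₀/π) × 1.024346 × [bracket] = (1361/π) × 1.024346 × 0.042996 = 19.08 W/m².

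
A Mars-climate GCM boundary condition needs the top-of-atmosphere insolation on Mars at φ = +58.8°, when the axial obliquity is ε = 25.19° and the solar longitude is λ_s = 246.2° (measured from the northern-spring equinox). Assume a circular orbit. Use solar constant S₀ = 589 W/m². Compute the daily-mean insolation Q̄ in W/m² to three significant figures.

Solar declination: sin δ = sin ε · sin λ_s = sin 25.19° × sin 246.2° = -0.38943, so δ = -22.919°.
cos H₀ = −tan(+58.8°) tan(-22.919°) = 0.6981, H₀ = 0.7980 rad.
Bracket: H₀ sin φ sin δ + cos φ cos δ sin H₀ = 0.7980×0.85536×-0.38943 + 0.51803×0.92106×0.71597 = -0.265816 + 0.341616 = 0.075800.
Q̄ = (S₀/π) × [bracket] = (589/π) × 0.075800 = 14.21 W/m².

Q̄ ≈ 14.2 W/m²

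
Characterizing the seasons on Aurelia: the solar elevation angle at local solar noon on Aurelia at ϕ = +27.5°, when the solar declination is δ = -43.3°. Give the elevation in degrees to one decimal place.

19.2°

At local noon the hour angle is zero, so the zenith angle equals |ϕ − δ| = |+27.5° − (-43.300°)| = 70.800°.
Elevation = 90° − 70.800° = 19.2°.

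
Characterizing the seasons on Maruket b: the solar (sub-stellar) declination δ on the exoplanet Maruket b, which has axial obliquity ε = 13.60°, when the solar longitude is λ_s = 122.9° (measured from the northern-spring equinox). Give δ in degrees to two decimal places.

sin δ = sin ε · sin λ_s = sin 13.60° × sin 122.9° = 0.197430.
δ = arcsin(0.197430) = +11.39°.

δ = +11.39°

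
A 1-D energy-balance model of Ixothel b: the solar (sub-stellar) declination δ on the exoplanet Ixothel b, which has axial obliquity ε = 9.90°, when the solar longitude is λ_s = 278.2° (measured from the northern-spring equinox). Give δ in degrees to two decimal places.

δ = -9.80°

sin δ = sin ε · sin λ_s = sin 9.90° × sin 278.2° = -0.170171.
δ = arcsin(-0.170171) = -9.80°.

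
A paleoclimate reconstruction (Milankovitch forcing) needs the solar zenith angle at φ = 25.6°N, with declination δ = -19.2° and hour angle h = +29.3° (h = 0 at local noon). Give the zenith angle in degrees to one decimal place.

θ_z = 53.1°

cos θ_z = sin φ sin δ + cos φ cos δ cos h = -0.142099 + 0.742715 = 0.600616.
θ_z = arccos(0.600616) = 53.1°.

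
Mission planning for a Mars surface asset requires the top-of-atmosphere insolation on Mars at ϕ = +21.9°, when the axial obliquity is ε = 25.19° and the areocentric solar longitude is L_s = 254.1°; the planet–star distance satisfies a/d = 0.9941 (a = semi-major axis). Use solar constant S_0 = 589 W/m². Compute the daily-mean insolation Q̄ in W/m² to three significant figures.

sin δ = sin 25.19° × sin 254.1° = -0.40934, so δ = -24.163°.
cos h₀ = −tan(+21.9°) tan(-24.163°) = 0.1804, h₀ = 1.3894 rad.
Bracket: h₀ sin ϕ sin δ + cos ϕ cos δ sin h₀ = 1.3894×0.37299×-0.40934 + 0.92784×0.91238×0.98360 = -0.212133 + 0.832659 = 0.620526.
Inverse-square distance factor (a/d)² = 0.9941² = 0.988235.
Q̄ = (S_0/π) × 0.988235 × [bracket] = (589/π) × 0.988235 × 0.620526 = 115.0 W/m².

Q̄ ≈ 115 W/m²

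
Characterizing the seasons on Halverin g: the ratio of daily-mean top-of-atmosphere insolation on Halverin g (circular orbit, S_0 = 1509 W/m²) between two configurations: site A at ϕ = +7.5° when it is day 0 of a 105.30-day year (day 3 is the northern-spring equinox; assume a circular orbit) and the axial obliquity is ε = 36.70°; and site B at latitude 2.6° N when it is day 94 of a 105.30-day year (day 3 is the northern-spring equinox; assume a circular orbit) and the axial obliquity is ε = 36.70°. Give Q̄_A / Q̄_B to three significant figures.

Q̄_A / Q̄_B ≈ 1.12

— Configuration A (ϕ=+7.5°):
Solar longitude: L_s = 360° × (0 − 3)/105.30 = -10.256°, i.e. -10.256° + 360° = 349.744°.
sin δ = sin 36.70° × sin 349.744° = -0.10641, so δ = -6.108°.
cos h₀ = −tan(+7.5°) tan(-6.108°) = 0.0141, h₀ = 1.5567 rad.
Bracket: h₀ sin ϕ sin δ + cos ϕ cos δ sin h₀ = 1.5567×0.13053×-0.10641 + 0.99144×0.99432×0.99990 = -0.021622 + 0.985710 = 0.964088.
Q̄ = (S_0/π) × [bracket] = (1509/π) × 0.964088 = 463.08 W/m².
— Configuration B (ϕ=+2.6°):
Solar longitude: L_s = 360° × (94 − 3)/105.30 = 311.111°.
sin δ = sin 36.70° × sin 311.111° = -0.45027, so δ = -26.761°.
cos h₀ = −tan(+2.6°) tan(-26.761°) = 0.0229, h₀ = 1.5479 rad.
Bracket: h₀ sin ϕ sin δ + cos ϕ cos δ sin h₀ = 1.5479×0.04536×-0.45027 + 0.99897×0.89289×0.99974 = -0.031615 + 0.891738 = 0.860123.
Q̄ = (S_0/π) × [bracket] = (1509/π) × 0.860123 = 413.14 W/m².
Ratio Q̄_A / Q̄_B = 463.08 / 413.14 = 1.121.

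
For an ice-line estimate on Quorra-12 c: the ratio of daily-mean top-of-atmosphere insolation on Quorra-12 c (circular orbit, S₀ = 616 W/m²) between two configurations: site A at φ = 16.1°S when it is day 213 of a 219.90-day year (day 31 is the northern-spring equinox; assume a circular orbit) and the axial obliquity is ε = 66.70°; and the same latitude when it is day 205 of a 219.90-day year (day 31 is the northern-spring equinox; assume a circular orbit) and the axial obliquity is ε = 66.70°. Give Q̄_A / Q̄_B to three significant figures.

— Configuration A (φ=-16.1°):
Solar longitude: λ_s = 360° × (213 − 31)/219.90 = 297.954°.
sin δ = sin 66.70° × sin 297.954° = -0.81129, so δ = -54.222°.
cos H₀ = −tan(-16.1°) tan(-54.222°) = -0.4005, H₀ = 1.9829 rad.
Bracket: H₀ sin φ sin δ + cos φ cos δ sin H₀ = 1.9829×-0.27731×-0.81129 + 0.96078×0.58465×0.91628 = 0.446111 + 0.514693 = 0.960804.
Q̄ = (S₀/π) × [bracket] = (616/π) × 0.960804 = 188.39 W/m².
— Configuration B (φ=-16.1°):
Solar longitude: λ_s = 360° × (205 − 31)/219.90 = 284.857°.
sin δ = sin 66.70° × sin 284.857° = -0.88774, so δ = -62.591°.
cos H₀ = −tan(-16.1°) tan(-62.591°) = -0.5566, H₀ = 2.1611 rad.
Bracket: H₀ sin φ sin δ + cos φ cos δ sin H₀ = 2.1611×-0.27731×-0.88774 + 0.96078×0.46034×0.83077 = 0.532018 + 0.367437 = 0.899455.
Q̄ = (S₀/π) × [bracket] = (616/π) × 0.899455 = 176.36 W/m².
Ratio Q̄_A / Q̄_B = 188.39 / 176.36 = 1.068.

Q̄_A / Q̄_B ≈ 1.07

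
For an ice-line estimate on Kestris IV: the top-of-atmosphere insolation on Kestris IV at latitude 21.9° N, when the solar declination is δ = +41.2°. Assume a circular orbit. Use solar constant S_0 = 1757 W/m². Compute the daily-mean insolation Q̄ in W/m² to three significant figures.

cos h₀ = −tan(+21.9°) tan(+41.200°) = -0.3519, h₀ = 1.9304 rad.
Bracket: h₀ sin ϕ sin δ + cos ϕ cos δ sin h₀ = 1.9304×0.37299×0.65869 + 0.92784×0.75241×0.93603 = 0.474270 + 0.653458 = 1.127728.
Q̄ = (S_0/π) × [bracket] = (1757/π) × 1.127728 = 630.7 W/m².

Q̄ ≈ 631 W/m²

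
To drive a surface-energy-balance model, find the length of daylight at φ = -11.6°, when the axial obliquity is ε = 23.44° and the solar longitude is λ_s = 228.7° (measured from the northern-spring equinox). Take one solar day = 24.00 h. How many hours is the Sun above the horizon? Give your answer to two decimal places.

12.49 h

Solar declination: sin δ = sin ε · sin λ_s = sin 23.44° × sin 228.7° = -0.29884, so δ = -17.388°.
cos H₀ = −tan φ · tan δ = −tan(-11.6°) × tan(-17.388°) = -0.0643, so H₀ = 1.6351 rad = 93.69°.
Daylight = 2H₀/(2π) × 24.00 h = (1.6351/π) × 24.00 = 12.49 h.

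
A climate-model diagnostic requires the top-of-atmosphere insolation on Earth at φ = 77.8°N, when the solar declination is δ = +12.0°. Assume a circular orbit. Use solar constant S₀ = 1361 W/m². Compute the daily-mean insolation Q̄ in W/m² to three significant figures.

Q̄ ≈ 277 W/m²

cos H₀ = −tan(+77.8°) tan(+12.000°) = -0.9831, H₀ = 2.9576 rad.
Bracket: H₀ sin φ sin δ + cos φ cos δ sin H₀ = 2.9576×0.97742×0.20791 + 0.21132×0.97815×0.18300 = 0.601030 + 0.037827 = 0.638857.
Q̄ = (S₀/π) × [bracket] = (1361/π) × 0.638857 = 276.8 W/m².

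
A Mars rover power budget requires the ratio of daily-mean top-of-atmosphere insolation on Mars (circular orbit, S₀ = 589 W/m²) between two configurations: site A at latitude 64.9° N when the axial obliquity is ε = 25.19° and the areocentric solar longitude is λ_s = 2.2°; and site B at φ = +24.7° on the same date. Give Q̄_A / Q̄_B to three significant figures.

— Configuration A (φ=+64.9°):
sin δ = sin 25.19° × sin 2.2° = 0.01634, so δ = +0.936°.
cos H₀ = −tan(+64.9°) tan(+0.936°) = -0.0349, H₀ = 1.6057 rad.
Bracket: H₀ sin φ sin δ + cos φ cos δ sin H₀ = 1.6057×0.90557×0.01634 + 0.42420×0.99987×0.99939 = 0.023760 + 0.423886 = 0.447646.
Q̄ = (S₀/π) × [bracket] = (589/π) × 0.447646 = 83.927 W/m².
— Configuration B (φ=+24.7°):
cos H₀ = −tan(+24.7°) tan(+0.936°) = -0.0075, H₀ = 1.5783 rad.
Bracket: H₀ sin φ sin δ + cos φ cos δ sin H₀ = 1.5783×0.41787×0.01634 + 0.90851×0.99987×0.99997 = 0.010777 + 0.908365 = 0.919142.
Q̄ = (S₀/π) × [bracket] = (589/π) × 0.919142 = 172.32 W/m².
Ratio Q̄_A / Q̄_B = 83.927 / 172.32 = 0.4870.

Q̄_A / Q̄_B ≈ 0.487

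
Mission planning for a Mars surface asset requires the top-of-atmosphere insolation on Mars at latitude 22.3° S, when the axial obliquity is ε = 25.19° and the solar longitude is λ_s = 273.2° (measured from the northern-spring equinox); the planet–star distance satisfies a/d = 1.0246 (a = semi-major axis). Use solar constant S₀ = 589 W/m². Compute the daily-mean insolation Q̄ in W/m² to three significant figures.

Q̄ ≈ 218 W/m²

Solar declination: sin δ = sin ε · sin λ_s = sin 25.19° × sin 273.2° = -0.42496, so δ = -25.148°.
cos H₀ = −tan(-22.3°) tan(-25.148°) = -0.1925, H₀ = 1.7645 rad.
Bracket: H₀ sin φ sin δ + cos φ cos δ sin H₀ = 1.7645×-0.37946×-0.42496 + 0.92521×0.90521×0.98129 = 0.284535 + 0.821840 = 1.106375.
Inverse-square distance factor (a/d)² = 1.0246² = 1.049805.
Q̄ = (S₀/π) × 1.049805 × [bracket] = (589/π) × 1.049805 × 1.106375 = 217.8 W/m².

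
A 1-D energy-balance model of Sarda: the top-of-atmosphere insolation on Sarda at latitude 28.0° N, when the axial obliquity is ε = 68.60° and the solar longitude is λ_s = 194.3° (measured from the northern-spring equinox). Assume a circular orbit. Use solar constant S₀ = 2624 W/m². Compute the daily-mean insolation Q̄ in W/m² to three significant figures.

Solar declination: sin δ = sin ε · sin λ_s = sin 68.60° × sin 194.3° = -0.22997, so δ = -13.295°.
cos H₀ = −tan(+28.0°) tan(-13.295°) = 0.1256, H₀ = 1.4448 rad.
Bracket: H₀ sin φ sin δ + cos φ cos δ sin H₀ = 1.4448×0.46947×-0.22997 + 0.88295×0.97320×0.99208 = -0.155986 + 0.852481 = 0.696495.
Q̄ = (S₀/π) × [bracket] = (2624/π) × 0.696495 = 581.7 W/m².

Q̄ ≈ 582 W/m²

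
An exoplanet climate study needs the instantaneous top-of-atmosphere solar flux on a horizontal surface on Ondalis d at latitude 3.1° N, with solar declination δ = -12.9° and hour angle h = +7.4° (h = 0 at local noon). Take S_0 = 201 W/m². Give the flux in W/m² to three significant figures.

192 W/m²

cos θ_z = sin ϕ sin δ + cos ϕ cos δ cos h = -0.012073 + 0.965228 = 0.953155.
Flux = S_0 · cos θ_z = 201 × 0.953155 = 191.6 W/m².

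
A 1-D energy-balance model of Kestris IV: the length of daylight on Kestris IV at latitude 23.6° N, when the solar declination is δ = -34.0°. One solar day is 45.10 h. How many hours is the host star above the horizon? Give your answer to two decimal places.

18.26 h

cos h₀ = −tan ϕ · tan δ = −tan(+23.6°) × tan(-34.000°) = 0.2947, so h₀ = 1.2717 rad = 72.86°.
Daylight = 2h₀/(2π) × 45.10 h = (1.2717/π) × 45.10 = 18.26 h.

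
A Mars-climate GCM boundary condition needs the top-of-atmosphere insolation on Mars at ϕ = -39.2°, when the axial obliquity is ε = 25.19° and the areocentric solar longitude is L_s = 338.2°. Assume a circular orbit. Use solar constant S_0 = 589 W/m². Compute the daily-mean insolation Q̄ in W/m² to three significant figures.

sin δ = sin 25.19° × sin 338.2° = -0.15806, so δ = -9.094°.
cos h₀ = −tan(-39.2°) tan(-9.094°) = -0.1306, h₀ = 1.7017 rad.
Bracket: h₀ sin ϕ sin δ + cos ϕ cos δ sin h₀ = 1.7017×-0.63203×-0.15806 + 0.77494×0.98743×0.99144 = 0.169998 + 0.758649 = 0.928647.
Q̄ = (S_0/π) × [bracket] = (589/π) × 0.928647 = 174.1 W/m².

Q̄ ≈ 174 W/m²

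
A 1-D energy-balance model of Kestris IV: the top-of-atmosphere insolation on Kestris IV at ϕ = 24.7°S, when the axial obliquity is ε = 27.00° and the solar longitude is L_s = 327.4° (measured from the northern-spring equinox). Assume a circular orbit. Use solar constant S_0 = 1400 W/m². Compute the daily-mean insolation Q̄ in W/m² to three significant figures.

Solar declination: sin δ = sin ε · sin L_s = sin 27.00° × sin 327.4° = -0.24460, so δ = -14.158°.
cos h₀ = −tan(-24.7°) tan(-14.158°) = -0.1160, h₀ = 1.6871 rad.
Bracket: h₀ sin ϕ sin δ + cos ϕ cos δ sin h₀ = 1.6871×-0.41787×-0.24460 + 0.90851×0.96962×0.99325 = 0.172440 + 0.874963 = 1.047403.
Q̄ = (S_0/π) × [bracket] = (1400/π) × 1.047403 = 466.8 W/m².

Q̄ ≈ 467 W/m²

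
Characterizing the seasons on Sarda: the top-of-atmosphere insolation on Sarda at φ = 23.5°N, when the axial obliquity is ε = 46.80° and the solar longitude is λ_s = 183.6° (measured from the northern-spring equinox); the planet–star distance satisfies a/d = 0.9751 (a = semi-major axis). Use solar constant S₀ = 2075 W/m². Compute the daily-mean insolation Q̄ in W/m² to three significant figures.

Q̄ ≈ 557 W/m²

Solar declination: sin δ = sin ε · sin λ_s = sin 46.80° × sin 183.6° = -0.04577, so δ = -2.623°.
cos H₀ = −tan(+23.5°) tan(-2.623°) = 0.0199, H₀ = 1.5509 rad.
Bracket: H₀ sin φ sin δ + cos φ cos δ sin H₀ = 1.5509×0.39875×-0.04577 + 0.91706×0.99895×0.99980 = -0.028305 + 0.915914 = 0.887609.
Inverse-square distance factor (a/d)² = 0.9751² = 0.950820.
Q̄ = (S₀/π) × 0.950820 × [bracket] = (2075/π) × 0.950820 × 0.887609 = 557.4 W/m².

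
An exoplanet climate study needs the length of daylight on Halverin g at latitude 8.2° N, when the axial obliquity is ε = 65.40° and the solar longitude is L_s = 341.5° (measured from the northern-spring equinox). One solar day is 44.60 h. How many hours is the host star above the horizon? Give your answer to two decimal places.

21.68 h

Solar declination: sin δ = sin ε · sin L_s = sin 65.40° × sin 341.5° = -0.28850, so δ = -16.768°.
cos h₀ = −tan ϕ · tan δ = −tan(+8.2°) × tan(-16.768°) = 0.0434, so h₀ = 1.5274 rad = 87.51°.
Daylight = 2h₀/(2π) × 44.60 h = (1.5274/π) × 44.60 = 21.68 h.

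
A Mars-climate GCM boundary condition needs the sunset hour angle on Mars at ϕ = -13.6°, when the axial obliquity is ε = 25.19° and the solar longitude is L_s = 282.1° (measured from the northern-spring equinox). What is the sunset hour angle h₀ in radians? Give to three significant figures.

h₀ = 1.68 rad

Solar declination: sin δ = sin ε · sin L_s = sin 25.19° × sin 282.1° = -0.41617, so δ = -24.593°.
cos h₀ = −tan ϕ · tan δ = −tan(-13.6°) × tan(-24.593°) = -0.1107, so h₀ = 1.6817 rad = 96.36°.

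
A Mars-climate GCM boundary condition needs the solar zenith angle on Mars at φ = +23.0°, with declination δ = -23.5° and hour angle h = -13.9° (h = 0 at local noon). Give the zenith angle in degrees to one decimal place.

cos θ_z = sin φ sin δ + cos φ cos δ cos h = -0.155804 + 0.819438 = 0.663634.
θ_z = arccos(0.663634) = 48.4°.

θ_z = 48.4°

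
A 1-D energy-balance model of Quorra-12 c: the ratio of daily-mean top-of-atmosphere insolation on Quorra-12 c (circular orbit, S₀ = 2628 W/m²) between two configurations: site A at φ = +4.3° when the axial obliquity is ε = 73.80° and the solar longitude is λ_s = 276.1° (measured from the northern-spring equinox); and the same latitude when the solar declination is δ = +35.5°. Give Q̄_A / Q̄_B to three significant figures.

— Configuration A (φ=+4.3°):
Solar declination: sin δ = sin ε · sin λ_s = sin 73.80° × sin 276.1° = -0.95486, so δ = -72.718°.
cos H₀ = −tan(+4.3°) tan(-72.718°) = 0.2417, H₀ = 1.3267 rad.
Bracket: H₀ sin φ sin δ + cos φ cos δ sin H₀ = 1.3267×0.07498×-0.95486 + 0.99719×0.29707×0.97036 = -0.094986 + 0.287455 = 0.192469.
Q̄ = (S₀/π) × [bracket] = (2628/π) × 0.192469 = 161.00 W/m².
— Configuration B (φ=+4.3°):
cos H₀ = −tan(+4.3°) tan(+35.500°) = -0.0536, H₀ = 1.6245 rad.
Bracket: H₀ sin φ sin δ + cos φ cos δ sin H₀ = 1.6245×0.07498×0.58070 + 0.99719×0.81412×0.99856 = 0.070732 + 0.810663 = 0.881395.
Q̄ = (S₀/π) × [bracket] = (2628/π) × 0.881395 = 737.30 W/m².
Ratio Q̄_A / Q̄_B = 161.00 / 737.30 = 0.2184.

Q̄_A / Q̄_B ≈ 0.218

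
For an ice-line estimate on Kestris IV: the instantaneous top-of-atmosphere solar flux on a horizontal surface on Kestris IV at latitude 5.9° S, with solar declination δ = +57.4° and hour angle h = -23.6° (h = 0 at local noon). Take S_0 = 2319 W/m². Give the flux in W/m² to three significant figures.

cos θ_z = sin ϕ sin δ + cos ϕ cos δ cos h = -0.086598 + 0.491094 = 0.404496.
Flux = S_0 · cos θ_z = 2319 × 0.404496 = 938.0 W/m².

938 W/m²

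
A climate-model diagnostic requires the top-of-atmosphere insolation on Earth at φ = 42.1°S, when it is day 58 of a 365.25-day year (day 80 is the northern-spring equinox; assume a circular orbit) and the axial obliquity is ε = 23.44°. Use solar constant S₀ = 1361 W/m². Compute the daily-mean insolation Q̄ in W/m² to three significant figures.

Q̄ ≈ 388 W/m²

Solar longitude: λ_s = 360° × (58 − 80)/365.25 = -21.684°, i.e. -21.684° + 360° = 338.316°.
sin δ = sin 23.44° × sin 338.316° = -0.14698, so δ = -8.452°.
cos H₀ = −tan(-42.1°) tan(-8.452°) = -0.1343, H₀ = 1.7055 rad.
Bracket: H₀ sin φ sin δ + cos φ cos δ sin H₀ = 1.7055×-0.67043×-0.14698 + 0.74198×0.98914×0.99095 = 0.168060 + 0.727280 = 0.895340.
Q̄ = (S₀/π) × [bracket] = (1361/π) × 0.895340 = 387.9 W/m².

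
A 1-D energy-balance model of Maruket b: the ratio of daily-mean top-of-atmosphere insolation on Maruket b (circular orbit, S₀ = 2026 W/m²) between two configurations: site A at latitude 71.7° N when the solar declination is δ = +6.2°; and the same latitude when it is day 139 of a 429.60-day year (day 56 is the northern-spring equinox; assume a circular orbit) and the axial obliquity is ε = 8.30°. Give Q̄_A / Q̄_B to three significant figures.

— Configuration A (φ=+71.7°):
cos H₀ = −tan(+71.7°) tan(+6.200°) = -0.3285, H₀ = 1.9055 rad.
Bracket: H₀ sin φ sin δ + cos φ cos δ sin H₀ = 1.9055×0.94943×0.10800 + 0.31399×0.99415×0.94451 = 0.195387 + 0.294832 = 0.490219.
Q̄ = (S₀/π) × [bracket] = (2026/π) × 0.490219 = 316.14 W/m².
— Configuration B (φ=+71.7°):
Solar longitude: λ_s = 360° × (139 − 56)/429.60 = 69.553°.
sin δ = sin 8.30° × sin 69.553° = 0.13526, so δ = +7.774°.
cos H₀ = −tan(+71.7°) tan(+7.774°) = -0.4128, H₀ = 1.9963 rad.
Bracket: H₀ sin φ sin δ + cos φ cos δ sin H₀ = 1.9963×0.94943×0.13526 + 0.31399×0.99081×0.91083 = 0.256365 + 0.283363 = 0.539728.
Q̄ = (S₀/π) × [bracket] = (2026/π) × 0.539728 = 348.07 W/m².
Ratio Q̄_A / Q̄_B = 316.14 / 348.07 = 0.9083.

Q̄_A / Q̄_B ≈ 0.908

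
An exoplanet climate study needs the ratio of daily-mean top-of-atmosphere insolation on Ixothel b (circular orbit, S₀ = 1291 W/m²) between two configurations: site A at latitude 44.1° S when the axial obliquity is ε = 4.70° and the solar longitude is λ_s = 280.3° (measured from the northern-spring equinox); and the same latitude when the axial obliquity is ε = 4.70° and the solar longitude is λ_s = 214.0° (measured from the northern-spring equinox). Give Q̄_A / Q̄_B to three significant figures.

— Configuration A (φ=-44.1°):
Solar declination: sin δ = sin ε · sin λ_s = sin 4.70° × sin 280.3° = -0.08062, so δ = -4.624°.
cos H₀ = −tan(-44.1°) tan(-4.624°) = -0.0784, H₀ = 1.6493 rad.
Bracket: H₀ sin φ sin δ + cos φ cos δ sin H₀ = 1.6493×-0.69591×-0.08062 + 0.71813×0.99675×0.99692 = 0.092533 + 0.713591 = 0.806124.
Q̄ = (S₀/π) × [bracket] = (1291/π) × 0.806124 = 331.27 W/m².
— Configuration B (φ=-44.1°):
Solar declination: sin δ = sin ε · sin λ_s = sin 4.70° × sin 214.0° = -0.04582, so δ = -2.626°.
cos H₀ = −tan(-44.1°) tan(-2.626°) = -0.0444, H₀ = 1.6153 rad.
Bracket: H₀ sin φ sin δ + cos φ cos δ sin H₀ = 1.6153×-0.69591×-0.04582 + 0.71813×0.99895×0.99901 = 0.051506 + 0.716666 = 0.768172.
Q̄ = (S₀/π) × [bracket] = (1291/π) × 0.768172 = 315.67 W/m².
Ratio Q̄_A / Q̄_B = 331.27 / 315.67 = 1.049.

Q̄_A / Q̄_B ≈ 1.05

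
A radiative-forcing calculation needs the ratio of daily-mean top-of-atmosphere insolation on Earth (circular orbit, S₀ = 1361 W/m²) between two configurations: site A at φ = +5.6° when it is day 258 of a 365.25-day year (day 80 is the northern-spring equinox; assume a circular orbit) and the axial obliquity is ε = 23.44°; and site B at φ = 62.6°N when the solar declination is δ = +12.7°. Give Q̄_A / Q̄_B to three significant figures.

— Configuration A (φ=+5.6°):
Solar longitude: λ_s = 360° × (258 − 80)/365.25 = 175.441°.
sin δ = sin 23.44° × sin 175.441° = 0.03162, so δ = +1.812°.
cos H₀ = −tan(+5.6°) tan(+1.812°) = -0.0031, H₀ = 1.5739 rad.
Bracket: H₀ sin φ sin δ + cos φ cos δ sin H₀ = 1.5739×0.09758×0.03162 + 0.99523×0.99950×1.00000 = 0.004856 + 0.994732 = 0.999588.
Q̄ = (S₀/π) × [bracket] = (1361/π) × 0.999588 = 433.04 W/m².
— Configuration B (φ=+62.6°):
cos H₀ = −tan(+62.6°) tan(+12.700°) = -0.4348, H₀ = 2.0206 rad.
Bracket: H₀ sin φ sin δ + cos φ cos δ sin H₀ = 2.0206×0.88782×0.21985 + 0.46020×0.97553×0.90054 = 0.394395 + 0.404287 = 0.798682.
Q̄ = (S₀/π) × [bracket] = (1361/π) × 0.798682 = 346.00 W/m².
Ratio Q̄_A / Q̄_B = 433.04 / 346.00 = 1.252.

Q̄_A / Q̄_B ≈ 1.25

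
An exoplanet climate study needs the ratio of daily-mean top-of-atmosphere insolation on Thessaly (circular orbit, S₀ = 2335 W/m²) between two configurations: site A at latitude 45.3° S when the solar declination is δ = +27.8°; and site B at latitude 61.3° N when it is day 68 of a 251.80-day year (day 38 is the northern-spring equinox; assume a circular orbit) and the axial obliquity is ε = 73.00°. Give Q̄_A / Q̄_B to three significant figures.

Q̄_A / Q̄_B ≈ 0.107

— Configuration A (φ=-45.3°):
cos H₀ = −tan(-45.3°) tan(+27.800°) = 0.5328, H₀ = 1.0089 rad.
Bracket: H₀ sin φ sin δ + cos φ cos δ sin H₀ = 1.0089×-0.71080×0.46639 + 0.70339×0.88458×0.84625 = -0.334460 + 0.526541 = 0.192081.
Q̄ = (S₀/π) × [bracket] = (2335/π) × 0.192081 = 142.76 W/m².
— Configuration B (φ=+61.3°):
Solar longitude: λ_s = 360° × (68 − 38)/251.80 = 42.891°.
sin δ = sin 73.00° × sin 42.891° = 0.65087, so δ = +40.607°.
cos H₀ = −tan(+61.3°) tan(+40.607°) = -1.5659 ≤ −1 ⇒ polar day, H₀ = π.
Bracket: H₀ sin φ sin δ + cos φ cos δ sin H₀ = 3.1416×0.87715×0.65087 + 0.48022×0.75919×0.00000 = 1.793573 + 0.000000 = 1.793573.
Q̄ = (S₀/π) × [bracket] = (2335/π) × 1.793573 = 1333.1 W/m².
Ratio Q̄_A / Q̄_B = 142.76 / 1333.1 = 0.1071.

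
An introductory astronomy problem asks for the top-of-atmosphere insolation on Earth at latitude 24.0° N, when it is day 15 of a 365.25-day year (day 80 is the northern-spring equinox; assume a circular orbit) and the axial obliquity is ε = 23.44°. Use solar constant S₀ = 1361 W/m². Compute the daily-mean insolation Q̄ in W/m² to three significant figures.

Solar longitude: λ_s = 360° × (15 − 80)/365.25 = -64.066°, i.e. -64.066° + 360° = 295.934°.
sin δ = sin 23.44° × sin 295.934° = -0.35773, so δ = -20.961°.
cos H₀ = −tan(+24.0°) tan(-20.961°) = 0.1706, H₀ = 1.3994 rad.
Bracket: H₀ sin φ sin δ + cos φ cos δ sin H₀ = 1.3994×0.40674×-0.35773 + 0.91355×0.93383×0.98535 = -0.203617 + 0.840602 = 0.636985.
Q̄ = (S₀/π) × [bracket] = (1361/π) × 0.636985 = 276.0 W/m².

Q̄ ≈ 276 W/m²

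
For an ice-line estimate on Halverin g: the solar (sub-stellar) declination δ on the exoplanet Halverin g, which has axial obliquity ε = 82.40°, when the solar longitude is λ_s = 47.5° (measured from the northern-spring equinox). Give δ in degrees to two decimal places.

sin δ = sin ε · sin λ_s = sin 82.40° × sin 47.5° = 0.730801.
δ = arcsin(0.730801) = +46.95°.

δ = +46.95°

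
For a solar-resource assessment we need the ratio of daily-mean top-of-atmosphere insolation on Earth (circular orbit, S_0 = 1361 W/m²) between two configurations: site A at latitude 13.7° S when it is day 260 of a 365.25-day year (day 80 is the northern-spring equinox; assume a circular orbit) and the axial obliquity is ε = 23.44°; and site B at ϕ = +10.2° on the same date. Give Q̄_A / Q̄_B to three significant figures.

— Configuration A (ϕ=-13.7°):
Solar longitude: L_s = 360° × (260 − 80)/365.25 = 177.413°.
sin δ = sin 23.44° × sin 177.413° = 0.01796, so δ = +1.029°.
cos h₀ = −tan(-13.7°) tan(+1.029°) = 0.0044, h₀ = 1.5664 rad.
Bracket: h₀ sin ϕ sin δ + cos ϕ cos δ sin h₀ = 1.5664×-0.23684×0.01796 + 0.97155×0.99984×0.99999 = -0.006663 + 0.971385 = 0.964722.
Q̄ = (S_0/π) × [bracket] = (1361/π) × 0.964722 = 417.94 W/m².
— Configuration B (ϕ=+10.2°):
cos h₀ = −tan(+10.2°) tan(+1.029°) = -0.0032, h₀ = 1.5740 rad.
Bracket: h₀ sin ϕ sin δ + cos ϕ cos δ sin h₀ = 1.5740×0.17708×0.01796 + 0.98420×0.99984×0.99999 = 0.005006 + 0.984033 = 0.989039.
Q̄ = (S_0/π) × [bracket] = (1361/π) × 0.989039 = 428.47 W/m².
Ratio Q̄_A / Q̄_B = 417.94 / 428.47 = 0.9754.

Q̄_A / Q̄_B ≈ 0.975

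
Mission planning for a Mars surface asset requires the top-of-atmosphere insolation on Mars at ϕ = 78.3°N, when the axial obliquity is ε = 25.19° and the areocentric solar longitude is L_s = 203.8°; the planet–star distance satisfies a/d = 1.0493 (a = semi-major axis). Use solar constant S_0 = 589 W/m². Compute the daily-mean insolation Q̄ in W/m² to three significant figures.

sin δ = sin 25.19° × sin 203.8° = -0.17176, so δ = -9.890°.
cos h₀ = −tan(+78.3°) tan(-9.890°) = 0.8419, h₀ = 0.5700 rad.
Bracket: h₀ sin ϕ sin δ + cos ϕ cos δ sin h₀ = 0.5700×0.97922×-0.17176 + 0.20279×0.98514×0.53964 = -0.095869 + 0.107807 = 0.011938.
Inverse-square distance factor (a/d)² = 1.0493² = 1.101030.
Q̄ = (S_0/π) × 1.101030 × [bracket] = (589/π) × 1.101030 × 0.011938 = 2.464 W/m².

Q̄ ≈ 2.46 W/m²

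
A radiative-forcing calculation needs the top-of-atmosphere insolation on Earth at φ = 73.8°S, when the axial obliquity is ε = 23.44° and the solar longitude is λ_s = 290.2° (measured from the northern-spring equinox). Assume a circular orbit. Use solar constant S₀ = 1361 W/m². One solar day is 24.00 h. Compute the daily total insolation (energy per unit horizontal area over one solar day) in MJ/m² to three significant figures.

Solar declination: sin δ = sin ε · sin λ_s = sin 23.44° × sin 290.2° = -0.37332, so δ = -21.921°.
cos H₀ = −tan(-73.8°) tan(-21.921°) = -1.3851 ≤ −1 ⇒ polar day, H₀ = π.
Bracket: H₀ sin φ sin δ + cos φ cos δ sin H₀ = 3.1416×-0.96029×-0.37332 + 0.27899×0.92770×0.00000 = 1.126249 + 0.000000 = 1.126249.
Q̄ = (S₀/π) × [bracket] = (1361/π) × 1.126249 = 487.91 W/m².
Daily total = Q̄ × 24.00 h × 3600 s/h = 487.91 × 24.00 × 3600 / 10⁶ = 42.16 MJ/m².

42.2 MJ/m²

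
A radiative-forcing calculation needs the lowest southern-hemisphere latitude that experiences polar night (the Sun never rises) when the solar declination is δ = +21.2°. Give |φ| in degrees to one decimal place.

Polar night requires cos H₀ = −tan φ tan δ ≥ 1, i.e. tan φ tan δ ≤ −1.
The boundary is |tan φ| · |tan δ| = 1, so |φ| = 90° − |δ| = 90° − 21.2° = 68.8° in the southern hemisphere.

|φ| = 68.8°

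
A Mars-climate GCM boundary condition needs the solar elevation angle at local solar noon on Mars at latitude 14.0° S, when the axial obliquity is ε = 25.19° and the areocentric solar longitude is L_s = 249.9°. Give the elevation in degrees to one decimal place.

80.4°

sin δ = sin 25.19° × sin 249.9° = -0.39970, so δ = -23.559°.
At local noon the hour angle is zero, so the zenith angle equals |ϕ − δ| = |-14.0° − (-23.559°)| = 9.559°.
Elevation = 90° − 9.559° = 80.4°.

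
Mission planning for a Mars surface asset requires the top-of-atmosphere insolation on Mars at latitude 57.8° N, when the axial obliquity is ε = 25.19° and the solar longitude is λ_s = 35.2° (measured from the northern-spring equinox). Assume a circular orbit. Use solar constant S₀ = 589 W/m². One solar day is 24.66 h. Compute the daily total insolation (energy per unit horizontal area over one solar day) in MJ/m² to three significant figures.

Solar declination: sin δ = sin ε · sin λ_s = sin 25.19° × sin 35.2° = 0.24534, so δ = +14.202°.
cos H₀ = −tan(+57.8°) tan(+14.202°) = -0.4019, H₀ = 1.9844 rad.
Bracket: H₀ sin φ sin δ + cos φ cos δ sin H₀ = 1.9844×0.84619×0.24534 + 0.53288×0.96944×0.91569 = 0.411970 + 0.473041 = 0.885011.
Q̄ = (S₀/π) × [bracket] = (589/π) × 0.885011 = 165.93 W/m².
Daily total = Q̄ × 24.66 h × 3600 s/h = 165.93 × 24.66 × 3600 / 10⁶ = 14.73 MJ/m².

14.7 MJ/m²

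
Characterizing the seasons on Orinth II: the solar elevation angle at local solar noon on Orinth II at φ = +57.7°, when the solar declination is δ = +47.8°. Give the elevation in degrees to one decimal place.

At local noon the hour angle is zero, so the zenith angle equals |φ − δ| = |+57.7° − (+47.800°)| = 9.900°.
Elevation = 90° − 9.900° = 80.1°.

80.1°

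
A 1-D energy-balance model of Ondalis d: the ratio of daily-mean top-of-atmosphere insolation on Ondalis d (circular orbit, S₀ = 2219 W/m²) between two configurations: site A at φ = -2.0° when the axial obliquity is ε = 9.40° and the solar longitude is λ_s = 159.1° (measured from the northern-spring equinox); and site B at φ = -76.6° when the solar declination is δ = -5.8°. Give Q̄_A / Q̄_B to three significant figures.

Q̄_A / Q̄_B ≈ 2.45

— Configuration A (φ=-2.0°):
Solar declination: sin δ = sin ε · sin λ_s = sin 9.40° × sin 159.1° = 0.05826, so δ = +3.340°.
cos H₀ = −tan(-2.0°) tan(+3.340°) = 0.0020, H₀ = 1.5688 rad.
Bracket: H₀ sin φ sin δ + cos φ cos δ sin H₀ = 1.5688×-0.03490×0.05826 + 0.99939×0.99830×1.00000 = -0.003190 + 0.997691 = 0.994501.
Q̄ = (S₀/π) × [bracket] = (2219/π) × 0.994501 = 702.45 W/m².
— Configuration B (φ=-76.6°):
cos H₀ = −tan(-76.6°) tan(-5.800°) = -0.4264, H₀ = 2.0113 rad.
Bracket: H₀ sin φ sin δ + cos φ cos δ sin H₀ = 2.0113×-0.97278×-0.10106 + 0.23175×0.99488×0.90455 = 0.197729 + 0.208556 = 0.406285.
Q̄ = (S₀/π) × [bracket] = (2219/π) × 0.406285 = 286.97 W/m².
Ratio Q̄_A / Q̄_B = 702.45 / 286.97 = 2.448.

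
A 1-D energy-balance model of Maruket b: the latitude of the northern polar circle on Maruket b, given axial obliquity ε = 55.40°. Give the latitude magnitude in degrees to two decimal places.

The polar circle is the lowest latitude that experiences at least one full rotation of continuous daylight at the northern-summer solstice; it lies at |φ| = 90° − ε = 90° − 55.40° = 34.60°.

34.60°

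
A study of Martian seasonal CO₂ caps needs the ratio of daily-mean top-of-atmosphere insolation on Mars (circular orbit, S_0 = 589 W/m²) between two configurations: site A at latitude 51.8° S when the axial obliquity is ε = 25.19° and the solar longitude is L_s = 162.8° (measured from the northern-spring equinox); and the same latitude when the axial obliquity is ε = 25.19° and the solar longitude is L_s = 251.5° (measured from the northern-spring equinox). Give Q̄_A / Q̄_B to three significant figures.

Q̄_A / Q̄_B ≈ 0.403

— Configuration A (ϕ=-51.8°):
Solar declination: sin δ = sin ε · sin L_s = sin 25.19° × sin 162.8° = 0.12586, so δ = +7.230°.
cos h₀ = −tan(-51.8°) tan(+7.230°) = 0.1612, h₀ = 1.4089 rad.
Bracket: h₀ sin ϕ sin δ + cos ϕ cos δ sin h₀ = 1.4089×-0.78586×0.12586 + 0.61841×0.99205×0.98692 = -0.139352 + 0.605469 = 0.466117.
Q̄ = (S_0/π) × [bracket] = (589/π) × 0.466117 = 87.390 W/m².
— Configuration B (ϕ=-51.8°):
Solar declination: sin δ = sin ε · sin L_s = sin 25.19° × sin 251.5° = -0.40363, so δ = -23.805°.
cos h₀ = −tan(-51.8°) tan(-23.805°) = -0.5606, h₀ = 2.1659 rad.
Bracket: h₀ sin ϕ sin δ + cos ϕ cos δ sin h₀ = 2.1659×-0.78586×-0.40363 + 0.61841×0.91492×0.82808 = 0.687016 + 0.468524 = 1.155540.
Q̄ = (S_0/π) × [bracket] = (589/π) × 1.155540 = 216.65 W/m².
Ratio Q̄_A / Q̄_B = 87.390 / 216.65 = 0.4034.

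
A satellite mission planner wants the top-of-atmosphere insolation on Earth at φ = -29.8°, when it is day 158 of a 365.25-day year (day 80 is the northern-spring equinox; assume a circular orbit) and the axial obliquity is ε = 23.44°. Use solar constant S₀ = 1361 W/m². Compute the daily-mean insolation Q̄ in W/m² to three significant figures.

Solar longitude: λ_s = 360° × (158 − 80)/365.25 = 76.879°.
sin δ = sin 23.44° × sin 76.879° = 0.38740, so δ = +22.793°.
cos H₀ = −tan(-29.8°) tan(+22.793°) = 0.2407, H₀ = 1.3277 rad.
Bracket: H₀ sin φ sin δ + cos φ cos δ sin H₀ = 1.3277×-0.49697×0.38740 + 0.86777×0.92191×0.97061 = -0.255617 + 0.776494 = 0.520877.
Q̄ = (S₀/π) × [bracket] = (1361/π) × 0.520877 = 225.7 W/m².

Q̄ ≈ 226 W/m²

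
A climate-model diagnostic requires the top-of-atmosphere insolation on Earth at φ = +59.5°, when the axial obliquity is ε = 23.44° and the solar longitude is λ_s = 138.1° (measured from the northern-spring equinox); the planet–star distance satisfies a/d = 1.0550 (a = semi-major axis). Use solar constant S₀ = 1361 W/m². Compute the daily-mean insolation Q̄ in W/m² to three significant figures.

Solar declination: sin δ = sin ε · sin λ_s = sin 23.44° × sin 138.1° = 0.26566, so δ = +15.406°.
cos H₀ = −tan(+59.5°) tan(+15.406°) = -0.4678, H₀ = 2.0576 rad.
Bracket: H₀ sin φ sin δ + cos φ cos δ sin H₀ = 2.0576×0.86163×0.26566 + 0.50754×0.96407×0.88383 = 0.470986 + 0.432462 = 0.903448.
Inverse-square distance factor (a/d)² = 1.0550² = 1.113025.
Q̄ = (S₀/π) × 1.113025 × [bracket] = (1361/π) × 1.113025 × 0.903448 = 435.6 W/m².

Q̄ ≈ 436 W/m²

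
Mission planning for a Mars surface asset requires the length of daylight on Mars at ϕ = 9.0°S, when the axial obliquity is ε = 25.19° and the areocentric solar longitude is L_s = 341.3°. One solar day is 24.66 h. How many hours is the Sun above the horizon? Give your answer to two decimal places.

sin δ = sin 25.19° × sin 341.3° = -0.13646, so δ = -7.843°.
cos h₀ = −tan ϕ · tan δ = −tan(-9.0°) × tan(-7.843°) = -0.0218, so h₀ = 1.5926 rad = 91.25°.
Daylight = 2h₀/(2π) × 24.66 h = (1.5926/π) × 24.66 = 12.50 h.

12.50 h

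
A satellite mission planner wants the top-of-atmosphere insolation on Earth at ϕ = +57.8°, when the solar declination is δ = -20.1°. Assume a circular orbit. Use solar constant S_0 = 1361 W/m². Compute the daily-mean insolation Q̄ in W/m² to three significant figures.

cos h₀ = −tan(+57.8°) tan(-20.100°) = 0.5811, h₀ = 0.9507 rad.
Bracket: h₀ sin ϕ sin δ + cos ϕ cos δ sin h₀ = 0.9507×0.84619×-0.34366 + 0.53288×0.93909×0.81382 = -0.276465 + 0.407254 = 0.130789.
Q̄ = (S_0/π) × [bracket] = (1361/π) × 0.130789 = 56.66 W/m².

Q̄ ≈ 56.7 W/m²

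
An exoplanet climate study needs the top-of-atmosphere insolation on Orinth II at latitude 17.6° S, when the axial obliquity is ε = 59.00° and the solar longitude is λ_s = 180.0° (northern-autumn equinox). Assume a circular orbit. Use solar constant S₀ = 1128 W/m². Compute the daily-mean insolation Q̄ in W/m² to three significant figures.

Q̄ ≈ 342 W/m²

Solar declination: sin δ = sin ε · sin λ_s = sin 59.00° × sin 180.0° = 0.00000, so δ = +0.000°.
cos H₀ = −tan(-17.6°) tan(+0.000°) = 0.0000, H₀ = 1.5708 rad.
Bracket: H₀ sin φ sin δ + cos φ cos δ sin H₀ = 1.5708×-0.30237×0.00000 + 0.95319×1.00000×1.00000 = -0.000000 + 0.953190 = 0.953190.
Q̄ = (S₀/π) × [bracket] = (1128/π) × 0.953190 = 342.2 W/m².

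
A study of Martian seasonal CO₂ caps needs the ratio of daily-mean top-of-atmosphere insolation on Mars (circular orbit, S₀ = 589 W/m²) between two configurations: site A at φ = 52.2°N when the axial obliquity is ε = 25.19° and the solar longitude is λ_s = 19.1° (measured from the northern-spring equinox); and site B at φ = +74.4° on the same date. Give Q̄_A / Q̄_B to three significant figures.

— Configuration A (φ=+52.2°):
Solar declination: sin δ = sin ε · sin λ_s = sin 25.19° × sin 19.1° = 0.13927, so δ = +8.006°.
cos H₀ = −tan(+52.2°) tan(+8.006°) = -0.1813, H₀ = 1.7531 rad.
Bracket: H₀ sin φ sin δ + cos φ cos δ sin H₀ = 1.7531×0.79016×0.13927 + 0.61291×0.99025×0.98343 = 0.192921 + 0.596877 = 0.789798.
Q̄ = (S₀/π) × [bracket] = (589/π) × 0.789798 = 148.07 W/m².
— Configuration B (φ=+74.4°):
cos H₀ = −tan(+74.4°) tan(+8.006°) = -0.5037, H₀ = 2.0987 rad.
Bracket: H₀ sin φ sin δ + cos φ cos δ sin H₀ = 2.0987×0.96316×0.13927 + 0.26892×0.99025×0.86387 = 0.281518 + 0.230047 = 0.511565.
Q̄ = (S₀/π) × [bracket] = (589/π) × 0.511565 = 95.911 W/m².
Ratio Q̄_A / Q̄_B = 148.07 / 95.911 = 1.544.

Q̄_A / Q̄_B ≈ 1.54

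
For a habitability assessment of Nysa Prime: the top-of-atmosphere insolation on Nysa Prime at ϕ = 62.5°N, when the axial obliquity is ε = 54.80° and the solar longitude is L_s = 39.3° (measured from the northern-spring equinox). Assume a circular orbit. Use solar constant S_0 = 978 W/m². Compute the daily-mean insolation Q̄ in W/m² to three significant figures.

Q̄ ≈ 449 W/m²

Solar declination: sin δ = sin ε · sin L_s = sin 54.80° × sin 39.3° = 0.51756, so δ = +31.169°.
cos h₀ = −tan(+62.5°) tan(+31.169°) = -1.1620 ≤ −1 ⇒ polar day, h₀ = π.
Bracket: h₀ sin ϕ sin δ + cos ϕ cos δ sin h₀ = 3.1416×0.88701×0.51756 + 0.46175×0.85564×0.00000 = 1.442249 + 0.000000 = 1.442249.
Q̄ = (S_0/π) × [bracket] = (978/π) × 1.442249 = 449.0 W/m².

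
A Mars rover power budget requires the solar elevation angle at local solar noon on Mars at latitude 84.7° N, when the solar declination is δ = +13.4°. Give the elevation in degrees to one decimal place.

At local noon the hour angle is zero, so the zenith angle equals |ϕ − δ| = |+84.7° − (+13.400°)| = 71.300°.
Elevation = 90° − 71.300° = 18.7°.

18.7°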